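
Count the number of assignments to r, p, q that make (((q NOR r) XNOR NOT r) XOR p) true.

Satisfying assignments: (0,0,0), (0,1,1), (1,0,0), (1,0,1)
Count: 4 out of 8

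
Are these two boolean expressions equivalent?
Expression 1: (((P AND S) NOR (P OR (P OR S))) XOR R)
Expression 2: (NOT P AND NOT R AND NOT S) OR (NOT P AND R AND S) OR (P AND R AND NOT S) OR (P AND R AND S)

Yes, they are equivalent — the two output columns agree on all 8 assignments:
P | R | S | Expression 1 | Expression 2
---------------------------------------
0 | 0 | 0 | 1 | 1
0 | 0 | 1 | 0 | 0
0 | 1 | 0 | 0 | 0
0 | 1 | 1 | 1 | 1
1 | 0 | 0 | 0 | 0
1 | 0 | 1 | 0 | 0
1 | 1 | 0 | 1 | 1
1 | 1 | 1 | 1 | 1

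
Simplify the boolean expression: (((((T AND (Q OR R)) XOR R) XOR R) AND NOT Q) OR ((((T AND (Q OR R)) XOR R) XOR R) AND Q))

By distribution ((E AND v) OR (E AND NOT v) = E) then XOR self-cancellation ((E XOR v) XOR v = E):
= (T AND (Q OR R))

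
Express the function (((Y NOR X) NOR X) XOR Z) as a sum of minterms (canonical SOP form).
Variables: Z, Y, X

Σm(2, 4, 5, 7) = (NOT Z AND Y AND NOT X) OR (Z AND NOT Y AND NOT X) OR (Z AND NOT Y AND X) OR (Z AND Y AND X)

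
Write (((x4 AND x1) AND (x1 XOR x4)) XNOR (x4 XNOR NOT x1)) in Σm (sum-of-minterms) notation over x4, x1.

Σm(0, 3) = (NOT x4 AND NOT x1) OR (x4 AND x1)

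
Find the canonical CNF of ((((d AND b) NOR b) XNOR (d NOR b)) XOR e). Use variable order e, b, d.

(e OR b OR NOT d) AND (NOT e OR b OR d) AND (NOT e OR NOT b OR d) AND (NOT e OR NOT b OR NOT d)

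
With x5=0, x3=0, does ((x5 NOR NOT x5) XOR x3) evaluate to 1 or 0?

Substituting: ((0 NOR NOT 0) XOR 0)
= 0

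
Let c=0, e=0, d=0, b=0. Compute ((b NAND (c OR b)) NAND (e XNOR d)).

Substituting: ((0 NAND (0 OR 0)) NAND (0 XNOR 0))
= 0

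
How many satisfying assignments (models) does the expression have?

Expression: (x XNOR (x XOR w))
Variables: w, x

Satisfying assignments: (0,0), (0,1)
Count: 2 out of 4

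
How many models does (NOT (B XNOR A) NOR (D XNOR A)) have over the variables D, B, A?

Satisfying assignments: (0,1,1), (1,0,0)
Count: 2 out of 8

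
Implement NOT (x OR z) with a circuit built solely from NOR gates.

(((x NOR z) NOR (x NOR z)) NOR ((x NOR z) NOR (x NOR z)))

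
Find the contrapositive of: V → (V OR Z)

Contrapositive: NOT (V OR Z) → NOT V
Note: A statement and its contrapositive are logically equivalent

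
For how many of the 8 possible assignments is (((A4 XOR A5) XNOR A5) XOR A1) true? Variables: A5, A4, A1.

Satisfying assignments: (0,0,0), (0,1,1), (1,0,0), (1,1,1)
Count: 4 out of 8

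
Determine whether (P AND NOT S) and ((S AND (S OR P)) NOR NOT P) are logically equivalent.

Yes, they are equivalent — the two output columns agree on all 4 assignments:
P | S | Expression 1 | Expression 2
-----------------------------------
0 | 0 | 0 | 0
0 | 1 | 0 | 0
1 | 0 | 1 | 1
1 | 1 | 0 | 0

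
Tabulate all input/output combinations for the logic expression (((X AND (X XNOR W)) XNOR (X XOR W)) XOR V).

V | X | W | Output
------------------
0 | 0 | 0 | 1
0 | 0 | 1 | 0
0 | 1 | 0 | 0
0 | 1 | 1 | 0
1 | 0 | 0 | 0
1 | 0 | 1 | 1
1 | 1 | 0 | 1
1 | 1 | 1 | 1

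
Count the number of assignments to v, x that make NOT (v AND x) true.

Satisfying assignments: (0,0), (0,1), (1,0)
Count: 3 out of 4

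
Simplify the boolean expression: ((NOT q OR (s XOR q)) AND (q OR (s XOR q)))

By distribution ((E OR v) AND (E OR NOT v) = E):
= (s XOR q)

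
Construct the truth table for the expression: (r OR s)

s | r | Output
--------------
0 | 0 | 0
0 | 1 | 1
1 | 0 | 1
1 | 1 | 1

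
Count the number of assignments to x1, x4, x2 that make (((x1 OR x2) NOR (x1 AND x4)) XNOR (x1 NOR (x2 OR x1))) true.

Satisfying assignments: (0,0,0), (0,0,1), (0,1,0), (0,1,1), (1,0,0), (1,0,1), (1,1,0), (1,1,1)
Count: 8 out of 8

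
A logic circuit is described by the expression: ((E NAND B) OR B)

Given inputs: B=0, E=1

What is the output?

Substituting: ((1 NAND 0) OR 0)
= 1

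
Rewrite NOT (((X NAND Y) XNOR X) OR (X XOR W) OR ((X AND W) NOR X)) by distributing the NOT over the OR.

NOT ((X NAND Y) XNOR X) AND NOT (X XOR W) AND NOT ((X AND W) NOR X)
De Morgan's: NOT(OR of terms) = AND of negations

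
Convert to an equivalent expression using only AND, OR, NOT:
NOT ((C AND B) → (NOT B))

(C AND B) AND B
(Negated implication: NOT(A → B) = A AND NOT B)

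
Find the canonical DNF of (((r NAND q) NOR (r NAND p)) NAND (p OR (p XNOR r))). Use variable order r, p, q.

(NOT r AND NOT p AND NOT q) OR (NOT r AND NOT p AND q) OR (NOT r AND p AND NOT q) OR (NOT r AND p AND q) OR (r AND NOT p AND NOT q) OR (r AND NOT p AND q) OR (r AND p AND NOT q)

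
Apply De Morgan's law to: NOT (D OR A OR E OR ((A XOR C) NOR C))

NOT D AND NOT A AND NOT E AND NOT ((A XOR C) NOR C)
De Morgan's: NOT(OR of terms) = AND of negations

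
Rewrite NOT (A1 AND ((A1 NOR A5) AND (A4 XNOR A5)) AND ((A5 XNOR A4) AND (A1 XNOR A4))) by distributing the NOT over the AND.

NOT A1 OR NOT ((A1 NOR A5) AND (A4 XNOR A5)) OR NOT ((A5 XNOR A4) AND (A1 XNOR A4))
De Morgan's: NOT(AND of terms) = OR of negations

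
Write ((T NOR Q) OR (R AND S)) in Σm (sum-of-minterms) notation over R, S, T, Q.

Σm(0, 4, 8, 12, 13, 14, 15) = (NOT R AND NOT S AND NOT T AND NOT Q) OR (NOT R AND S AND NOT T AND NOT Q) OR (R AND NOT S AND NOT T AND NOT Q) OR (R AND S AND NOT T AND NOT Q) OR (R AND S AND NOT T AND Q) OR (R AND S AND T AND NOT Q) OR (R AND S AND T AND Q)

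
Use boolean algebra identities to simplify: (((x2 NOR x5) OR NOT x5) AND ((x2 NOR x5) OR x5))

By distribution ((E OR v) AND (E OR NOT v) = E):
= (x2 NOR x5)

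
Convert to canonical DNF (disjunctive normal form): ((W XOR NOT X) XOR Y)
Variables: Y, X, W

(NOT Y AND NOT X AND NOT W) OR (NOT Y AND X AND W) OR (Y AND NOT X AND W) OR (Y AND X AND NOT W)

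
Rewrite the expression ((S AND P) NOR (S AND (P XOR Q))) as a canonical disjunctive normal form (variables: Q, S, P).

(NOT Q AND NOT S AND NOT P) OR (NOT Q AND NOT S AND P) OR (NOT Q AND S AND NOT P) OR (Q AND NOT S AND NOT P) OR (Q AND NOT S AND P)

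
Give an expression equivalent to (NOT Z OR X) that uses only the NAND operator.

(((Z NAND Z) NAND (Z NAND Z)) NAND (X NAND X))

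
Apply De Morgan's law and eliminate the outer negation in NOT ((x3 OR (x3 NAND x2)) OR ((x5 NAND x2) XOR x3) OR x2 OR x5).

NOT (x3 OR (x3 NAND x2)) AND NOT ((x5 NAND x2) XOR x3) AND NOT x2 AND NOT x5
De Morgan's: NOT(OR of terms) = AND of negations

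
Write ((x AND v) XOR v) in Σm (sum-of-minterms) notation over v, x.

Σm(2) = (v AND NOT x)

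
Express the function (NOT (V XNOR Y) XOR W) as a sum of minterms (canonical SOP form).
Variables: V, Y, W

Σm(1, 2, 4, 7) = (NOT V AND NOT Y AND W) OR (NOT V AND Y AND NOT W) OR (V AND NOT Y AND NOT W) OR (V AND Y AND W)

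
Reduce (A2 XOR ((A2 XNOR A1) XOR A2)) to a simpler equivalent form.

By XOR self-cancellation ((E XOR v) XOR v = E):
= (A2 XNOR A1)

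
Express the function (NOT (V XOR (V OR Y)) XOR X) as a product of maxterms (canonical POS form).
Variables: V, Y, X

ΠM(1, 2, 5, 7) = (V OR Y OR NOT X) AND (V OR NOT Y OR X) AND (NOT V OR Y OR NOT X) AND (NOT V OR NOT Y OR NOT X)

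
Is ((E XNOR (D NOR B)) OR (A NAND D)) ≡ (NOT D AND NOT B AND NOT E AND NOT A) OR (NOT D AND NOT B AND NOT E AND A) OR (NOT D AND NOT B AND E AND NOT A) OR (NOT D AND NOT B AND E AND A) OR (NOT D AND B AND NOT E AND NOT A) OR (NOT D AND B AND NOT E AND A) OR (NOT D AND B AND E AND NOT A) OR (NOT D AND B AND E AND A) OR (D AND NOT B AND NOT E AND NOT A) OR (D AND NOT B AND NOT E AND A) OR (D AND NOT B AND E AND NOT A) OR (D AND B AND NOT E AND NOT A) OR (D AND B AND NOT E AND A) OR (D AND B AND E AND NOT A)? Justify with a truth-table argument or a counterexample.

Yes, they are equivalent — the two output columns agree on all 16 assignments:
D | B | E | A | Expression 1 | Expression 2
-------------------------------------------
0 | 0 | 0 | 0 | 1 | 1
0 | 0 | 0 | 1 | 1 | 1
0 | 0 | 1 | 0 | 1 | 1
0 | 0 | 1 | 1 | 1 | 1
0 | 1 | 0 | 0 | 1 | 1
0 | 1 | 0 | 1 | 1 | 1
0 | 1 | 1 | 0 | 1 | 1
0 | 1 | 1 | 1 | 1 | 1
1 | 0 | 0 | 0 | 1 | 1
1 | 0 | 0 | 1 | 1 | 1
1 | 0 | 1 | 0 | 1 | 1
1 | 0 | 1 | 1 | 0 | 0
1 | 1 | 0 | 0 | 1 | 1
1 | 1 | 0 | 1 | 1 | 1
1 | 1 | 1 | 0 | 1 | 1
1 | 1 | 1 | 1 | 0 | 0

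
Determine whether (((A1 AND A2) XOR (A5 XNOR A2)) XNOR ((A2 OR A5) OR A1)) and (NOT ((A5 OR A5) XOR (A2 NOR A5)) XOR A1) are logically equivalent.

No. Counterexample: with A2=0, A5=1, A1=1, Expression 1 = 0 but Expression 2 = 1.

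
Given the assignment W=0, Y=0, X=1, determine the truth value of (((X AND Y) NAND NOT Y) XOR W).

Substituting: (((1 AND 0) NAND NOT 0) XOR 0)
= 1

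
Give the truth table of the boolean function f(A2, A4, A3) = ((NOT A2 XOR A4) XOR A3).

A2 | A4 | A3 | Output
---------------------
0 | 0 | 0 | 1
0 | 0 | 1 | 0
0 | 1 | 0 | 0
0 | 1 | 1 | 1
1 | 0 | 0 | 0
1 | 0 | 1 | 1
1 | 1 | 0 | 1
1 | 1 | 1 | 0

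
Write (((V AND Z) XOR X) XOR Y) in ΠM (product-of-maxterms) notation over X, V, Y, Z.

ΠM(0, 1, 4, 7, 10, 11, 13, 14) = (X OR V OR Y OR Z) AND (X OR V OR Y OR NOT Z) AND (X OR NOT V OR Y OR Z) AND (X OR NOT V OR NOT Y OR NOT Z) AND (NOT X OR V OR NOT Y OR Z) AND (NOT X OR V OR NOT Y OR NOT Z) AND (NOT X OR NOT V OR Y OR NOT Z) AND (NOT X OR NOT V OR NOT Y OR Z)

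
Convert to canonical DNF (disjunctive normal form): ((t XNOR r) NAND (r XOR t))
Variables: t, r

(NOT t AND NOT r) OR (NOT t AND r) OR (t AND NOT r) OR (t AND r)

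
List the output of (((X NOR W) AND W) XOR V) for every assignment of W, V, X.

W | V | X | Output
------------------
0 | 0 | 0 | 0
0 | 0 | 1 | 0
0 | 1 | 0 | 1
0 | 1 | 1 | 1
1 | 0 | 0 | 0
1 | 0 | 1 | 0
1 | 1 | 0 | 1
1 | 1 | 1 | 1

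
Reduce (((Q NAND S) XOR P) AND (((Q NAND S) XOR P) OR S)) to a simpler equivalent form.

By absorption (E AND (E OR v) = E):
= ((Q NAND S) XOR P)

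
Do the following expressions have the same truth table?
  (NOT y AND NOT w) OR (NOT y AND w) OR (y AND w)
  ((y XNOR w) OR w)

Yes, they are equivalent — the two output columns agree on all 4 assignments:
y | w | Expression 1 | Expression 2
-----------------------------------
0 | 0 | 1 | 1
0 | 1 | 1 | 1
1 | 0 | 0 | 0
1 | 1 | 1 | 1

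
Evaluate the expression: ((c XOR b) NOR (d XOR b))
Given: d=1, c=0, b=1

Substituting: ((0 XOR 1) NOR (1 XOR 1))
= 0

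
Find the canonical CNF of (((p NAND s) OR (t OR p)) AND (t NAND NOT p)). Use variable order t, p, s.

(NOT t OR p OR s) AND (NOT t OR p OR NOT s)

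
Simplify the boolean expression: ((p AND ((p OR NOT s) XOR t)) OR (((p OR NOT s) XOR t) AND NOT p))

By distribution ((E AND v) OR (E AND NOT v) = E):
= ((p OR NOT s) XOR t)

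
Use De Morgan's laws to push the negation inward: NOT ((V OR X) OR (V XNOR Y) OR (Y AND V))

NOT (V OR X) AND NOT (V XNOR Y) AND NOT (Y AND V)
De Morgan's: NOT(OR of terms) = AND of negations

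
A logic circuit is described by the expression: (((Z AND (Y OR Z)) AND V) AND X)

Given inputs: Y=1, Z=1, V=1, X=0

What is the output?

Substituting: (((1 AND (1 OR 1)) AND 1) AND 0)
= 0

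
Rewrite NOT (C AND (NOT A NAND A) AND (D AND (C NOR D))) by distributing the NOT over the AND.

NOT C OR NOT (NOT A NAND A) OR NOT (D AND (C NOR D))
De Morgan's: NOT(AND of terms) = OR of negations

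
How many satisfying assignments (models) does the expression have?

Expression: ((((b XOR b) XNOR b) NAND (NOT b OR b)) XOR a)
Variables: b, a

Satisfying assignments: (0,1), (1,0)
Count: 2 out of 4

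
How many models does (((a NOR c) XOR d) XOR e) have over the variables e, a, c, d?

Satisfying assignments: (0,0,0,0), (0,0,1,1), (0,1,0,1), (0,1,1,1), (1,0,0,1), (1,0,1,0), (1,1,0,0), (1,1,1,0)
Count: 8 out of 16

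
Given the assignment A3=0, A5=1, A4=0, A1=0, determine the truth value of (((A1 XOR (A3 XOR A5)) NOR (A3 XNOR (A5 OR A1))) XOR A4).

Substituting: (((0 XOR (0 XOR 1)) NOR (0 XNOR (1 OR 0))) XOR 0)
= 0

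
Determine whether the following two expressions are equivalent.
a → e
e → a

No, Converse is not equivalent to original (counterexample: a=0, d=0, e=1)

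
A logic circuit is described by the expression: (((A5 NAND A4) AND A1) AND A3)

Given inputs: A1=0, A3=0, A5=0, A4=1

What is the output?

Substituting: (((0 NAND 1) AND 0) AND 0)
= 0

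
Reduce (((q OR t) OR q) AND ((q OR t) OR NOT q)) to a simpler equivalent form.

By distribution ((E OR v) AND (E OR NOT v) = E):
= (q OR t)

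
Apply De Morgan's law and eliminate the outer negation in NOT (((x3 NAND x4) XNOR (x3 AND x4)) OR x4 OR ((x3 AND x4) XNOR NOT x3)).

NOT ((x3 NAND x4) XNOR (x3 AND x4)) AND NOT x4 AND NOT ((x3 AND x4) XNOR NOT x3)
De Morgan's: NOT(OR of terms) = AND of negations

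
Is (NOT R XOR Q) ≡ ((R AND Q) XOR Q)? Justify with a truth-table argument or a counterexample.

No. Counterexample: with R=0, Q=0, Expression 1 = 1 but Expression 2 = 0.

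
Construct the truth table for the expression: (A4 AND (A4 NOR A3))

A4 | A3 | Output
----------------
0 | 0 | 0
0 | 1 | 0
1 | 0 | 0
1 | 1 | 0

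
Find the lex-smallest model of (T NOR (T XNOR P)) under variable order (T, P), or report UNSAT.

T=0, P=1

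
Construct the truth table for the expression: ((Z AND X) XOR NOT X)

Z | X | Output
--------------
0 | 0 | 1
0 | 1 | 0
1 | 0 | 1
1 | 1 | 1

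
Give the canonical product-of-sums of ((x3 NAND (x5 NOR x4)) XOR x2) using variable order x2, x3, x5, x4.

ΠM(4, 8, 9, 10, 11, 13, 14, 15) = (x2 OR NOT x3 OR x5 OR x4) AND (NOT x2 OR x3 OR x5 OR x4) AND (NOT x2 OR x3 OR x5 OR NOT x4) AND (NOT x2 OR x3 OR NOT x5 OR x4) AND (NOT x2 OR x3 OR NOT x5 OR NOT x4) AND (NOT x2 OR NOT x3 OR x5 OR NOT x4) AND (NOT x2 OR NOT x3 OR NOT x5 OR x4) AND (NOT x2 OR NOT x3 OR NOT x5 OR NOT x4)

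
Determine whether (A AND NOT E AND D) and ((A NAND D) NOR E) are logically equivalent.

Yes, they are equivalent — the two output columns agree on all 8 assignments:
A | E | D | Expression 1 | Expression 2
---------------------------------------
0 | 0 | 0 | 0 | 0
0 | 0 | 1 | 0 | 0
0 | 1 | 0 | 0 | 0
0 | 1 | 1 | 0 | 0
1 | 0 | 0 | 0 | 0
1 | 0 | 1 | 1 | 1
1 | 1 | 0 | 0 | 0
1 | 1 | 1 | 0 | 0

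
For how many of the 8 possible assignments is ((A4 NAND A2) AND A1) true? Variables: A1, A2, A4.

Satisfying assignments: (1,0,0), (1,0,1), (1,1,0)
Count: 3 out of 8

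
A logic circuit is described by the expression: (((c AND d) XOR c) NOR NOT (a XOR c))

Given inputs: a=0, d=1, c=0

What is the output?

Substituting: (((0 AND 1) XOR 0) NOR NOT (0 XOR 0))
= 0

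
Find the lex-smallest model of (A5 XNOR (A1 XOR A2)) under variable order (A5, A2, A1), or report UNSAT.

A5=0, A2=0, A1=0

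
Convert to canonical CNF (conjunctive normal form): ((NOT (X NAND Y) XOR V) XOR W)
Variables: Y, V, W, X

(Y OR V OR W OR X) AND (Y OR V OR W OR NOT X) AND (Y OR NOT V OR NOT W OR X) AND (Y OR NOT V OR NOT W OR NOT X) AND (NOT Y OR V OR W OR X) AND (NOT Y OR V OR NOT W OR NOT X) AND (NOT Y OR NOT V OR W OR NOT X) AND (NOT Y OR NOT V OR NOT W OR X)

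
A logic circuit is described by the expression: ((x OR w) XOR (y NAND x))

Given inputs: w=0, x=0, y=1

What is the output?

Substituting: ((0 OR 0) XOR (1 NAND 0))
= 1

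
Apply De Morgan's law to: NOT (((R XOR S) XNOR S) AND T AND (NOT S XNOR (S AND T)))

NOT ((R XOR S) XNOR S) OR NOT T OR NOT (NOT S XNOR (S AND T))
De Morgan's: NOT(AND of terms) = OR of negations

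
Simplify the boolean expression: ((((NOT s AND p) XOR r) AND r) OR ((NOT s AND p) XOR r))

By absorption (E OR (E AND v) = E):
= ((NOT s AND p) XOR r)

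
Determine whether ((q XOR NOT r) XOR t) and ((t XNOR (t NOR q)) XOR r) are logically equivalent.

No. Counterexample: with t=0, r=0, q=0, Expression 1 = 1 but Expression 2 = 0.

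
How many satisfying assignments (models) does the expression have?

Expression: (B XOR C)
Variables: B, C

Satisfying assignments: (0,1), (1,0)
Count: 2 out of 4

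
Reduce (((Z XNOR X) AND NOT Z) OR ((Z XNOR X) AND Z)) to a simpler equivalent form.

By distribution ((E AND v) OR (E AND NOT v) = E):
= (Z XNOR X)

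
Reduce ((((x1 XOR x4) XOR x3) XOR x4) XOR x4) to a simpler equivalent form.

By XOR self-cancellation ((E XOR v) XOR v = E):
= ((x1 XOR x4) XOR x3)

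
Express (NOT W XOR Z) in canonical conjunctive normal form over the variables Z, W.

(Z OR NOT W) AND (NOT Z OR W)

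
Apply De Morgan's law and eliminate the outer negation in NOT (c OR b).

NOT c AND NOT b
De Morgan's: NOT(OR of terms) = AND of negations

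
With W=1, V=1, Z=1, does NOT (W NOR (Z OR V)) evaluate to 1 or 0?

Substituting: NOT (1 NOR (1 OR 1))
= 1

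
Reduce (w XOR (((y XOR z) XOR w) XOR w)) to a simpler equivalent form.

By XOR self-cancellation ((E XOR v) XOR v = E):
= ((y XOR z) XOR w)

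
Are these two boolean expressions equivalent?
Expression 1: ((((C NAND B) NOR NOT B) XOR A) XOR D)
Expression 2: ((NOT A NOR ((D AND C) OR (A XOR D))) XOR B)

No. Counterexample: with A=0, D=0, B=1, C=0, Expression 1 = 0 but Expression 2 = 1.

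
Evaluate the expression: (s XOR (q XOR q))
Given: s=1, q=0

Substituting: (1 XOR (0 XOR 0))
= 1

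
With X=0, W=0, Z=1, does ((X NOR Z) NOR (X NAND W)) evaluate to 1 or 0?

Substituting: ((0 NOR 1) NOR (0 NAND 0))
= 0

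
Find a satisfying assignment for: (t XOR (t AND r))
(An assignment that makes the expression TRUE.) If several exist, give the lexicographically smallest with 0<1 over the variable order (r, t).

r=0, t=1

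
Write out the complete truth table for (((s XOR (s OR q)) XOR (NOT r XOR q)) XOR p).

p | q | r | s | Output
----------------------
0 | 0 | 0 | 0 | 1
0 | 0 | 0 | 1 | 1
0 | 0 | 1 | 0 | 0
0 | 0 | 1 | 1 | 0
0 | 1 | 0 | 0 | 1
0 | 1 | 0 | 1 | 0
0 | 1 | 1 | 0 | 0
0 | 1 | 1 | 1 | 1
1 | 0 | 0 | 0 | 0
1 | 0 | 0 | 1 | 0
1 | 0 | 1 | 0 | 1
1 | 0 | 1 | 1 | 1
1 | 1 | 0 | 0 | 0
1 | 1 | 0 | 1 | 1
1 | 1 | 1 | 0 | 1
1 | 1 | 1 | 1 | 0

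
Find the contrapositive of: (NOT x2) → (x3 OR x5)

Contrapositive: NOT (x3 OR x5) → x2
Note: A statement and its contrapositive are logically equivalent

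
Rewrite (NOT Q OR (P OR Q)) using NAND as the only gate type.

(((Q NAND Q) NAND (Q NAND Q)) NAND (((P NAND P) NAND (Q NAND Q)) NAND ((P NAND P) NAND (Q NAND Q))))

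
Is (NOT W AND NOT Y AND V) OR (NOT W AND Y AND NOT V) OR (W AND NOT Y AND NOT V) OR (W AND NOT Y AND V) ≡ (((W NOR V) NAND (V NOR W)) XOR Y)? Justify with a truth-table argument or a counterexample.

Yes, they are equivalent — the two output columns agree on all 8 assignments:
W | Y | V | Expression 1 | Expression 2
---------------------------------------
0 | 0 | 0 | 0 | 0
0 | 0 | 1 | 1 | 1
0 | 1 | 0 | 1 | 1
0 | 1 | 1 | 0 | 0
1 | 0 | 0 | 1 | 1
1 | 0 | 1 | 1 | 1
1 | 1 | 0 | 0 | 0
1 | 1 | 1 | 0 | 0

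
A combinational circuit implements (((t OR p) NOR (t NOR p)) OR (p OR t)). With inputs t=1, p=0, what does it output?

Substituting: (((1 OR 0) NOR (1 NOR 0)) OR (0 OR 1))
= 1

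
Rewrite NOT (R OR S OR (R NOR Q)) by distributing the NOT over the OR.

NOT R AND NOT S AND NOT (R NOR Q)
De Morgan's: NOT(OR of terms) = AND of negations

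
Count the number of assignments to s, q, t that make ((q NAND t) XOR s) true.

Satisfying assignments: (0,0,0), (0,0,1), (0,1,0), (1,1,1)
Count: 4 out of 8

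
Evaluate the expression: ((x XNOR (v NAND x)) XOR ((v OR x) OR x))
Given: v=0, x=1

Substituting: ((1 XNOR (0 NAND 1)) XOR ((0 OR 1) OR 1))
= 0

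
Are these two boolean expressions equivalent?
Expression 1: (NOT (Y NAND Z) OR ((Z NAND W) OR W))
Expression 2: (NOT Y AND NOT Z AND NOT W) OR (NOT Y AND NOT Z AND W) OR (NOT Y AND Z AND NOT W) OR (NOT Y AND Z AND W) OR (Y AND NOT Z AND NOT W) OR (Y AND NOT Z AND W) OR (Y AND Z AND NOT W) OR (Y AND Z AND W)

Yes, they are equivalent — the two output columns agree on all 8 assignments:
Y | Z | W | Expression 1 | Expression 2
---------------------------------------
0 | 0 | 0 | 1 | 1
0 | 0 | 1 | 1 | 1
0 | 1 | 0 | 1 | 1
0 | 1 | 1 | 1 | 1
1 | 0 | 0 | 1 | 1
1 | 0 | 1 | 1 | 1
1 | 1 | 0 | 1 | 1
1 | 1 | 1 | 1 | 1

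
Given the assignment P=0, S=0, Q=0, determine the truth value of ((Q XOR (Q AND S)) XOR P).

Substituting: ((0 XOR (0 AND 0)) XOR 0)
= 0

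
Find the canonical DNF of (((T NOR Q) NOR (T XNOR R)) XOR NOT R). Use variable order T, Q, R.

(NOT T AND NOT Q AND NOT R) OR (NOT T AND Q AND NOT R) OR (NOT T AND Q AND R)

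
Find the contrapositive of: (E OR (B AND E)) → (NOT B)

Contrapositive: B → NOT (E OR (B AND E))
Note: A statement and its contrapositive are logically equivalent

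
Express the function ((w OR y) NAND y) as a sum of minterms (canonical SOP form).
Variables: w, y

Σm(0, 2) = (NOT w AND NOT y) OR (w AND NOT y)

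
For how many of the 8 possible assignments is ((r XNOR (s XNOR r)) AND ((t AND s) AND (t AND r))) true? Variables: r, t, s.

Satisfying assignments: (1,1,1)
Count: 1 out of 8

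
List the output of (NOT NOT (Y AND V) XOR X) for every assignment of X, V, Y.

X | V | Y | Output
------------------
0 | 0 | 0 | 0
0 | 0 | 1 | 0
0 | 1 | 0 | 0
0 | 1 | 1 | 1
1 | 0 | 0 | 1
1 | 0 | 1 | 1
1 | 1 | 0 | 1
1 | 1 | 1 | 0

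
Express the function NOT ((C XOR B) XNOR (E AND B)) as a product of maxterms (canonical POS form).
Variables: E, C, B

ΠM(0, 3, 4, 5) = (E OR C OR B) AND (E OR NOT C OR NOT B) AND (NOT E OR C OR B) AND (NOT E OR C OR NOT B)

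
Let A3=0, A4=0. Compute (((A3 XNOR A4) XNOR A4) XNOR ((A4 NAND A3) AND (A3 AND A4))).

Substituting: (((0 XNOR 0) XNOR 0) XNOR ((0 NAND 0) AND (0 AND 0)))
= 1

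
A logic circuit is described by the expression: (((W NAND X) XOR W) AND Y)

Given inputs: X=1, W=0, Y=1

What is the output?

Substituting: (((0 NAND 1) XOR 0) AND 1)
= 1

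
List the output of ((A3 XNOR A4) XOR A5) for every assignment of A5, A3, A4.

A5 | A3 | A4 | Output
---------------------
0 | 0 | 0 | 1
0 | 0 | 1 | 0
0 | 1 | 0 | 0
0 | 1 | 1 | 1
1 | 0 | 0 | 0
1 | 0 | 1 | 1
1 | 1 | 0 | 1
1 | 1 | 1 | 0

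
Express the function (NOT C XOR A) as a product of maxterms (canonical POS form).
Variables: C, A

ΠM(1, 2) = (C OR NOT A) AND (NOT C OR A)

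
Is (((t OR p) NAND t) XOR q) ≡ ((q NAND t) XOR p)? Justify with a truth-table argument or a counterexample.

No. Counterexample: with q=0, p=0, t=1, Expression 1 = 0 but Expression 2 = 1.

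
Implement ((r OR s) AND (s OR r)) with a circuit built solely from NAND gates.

((((r NAND r) NAND (s NAND s)) NAND ((s NAND s) NAND (r NAND r))) NAND (((r NAND r) NAND (s NAND s)) NAND ((s NAND s) NAND (r NAND r))))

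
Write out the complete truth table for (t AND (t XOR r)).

r | t | Output
--------------
0 | 0 | 0
0 | 1 | 1
1 | 0 | 0
1 | 1 | 0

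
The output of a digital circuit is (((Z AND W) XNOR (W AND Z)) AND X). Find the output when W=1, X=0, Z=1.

Substituting: (((1 AND 1) XNOR (1 AND 1)) AND 0)
= 0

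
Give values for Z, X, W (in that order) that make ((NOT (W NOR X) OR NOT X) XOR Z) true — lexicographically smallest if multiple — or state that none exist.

Z=0, X=0, W=0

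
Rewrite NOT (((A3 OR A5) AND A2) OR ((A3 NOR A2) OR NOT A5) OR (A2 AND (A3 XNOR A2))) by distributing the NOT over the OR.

NOT ((A3 OR A5) AND A2) AND NOT ((A3 NOR A2) OR NOT A5) AND NOT (A2 AND (A3 XNOR A2))
De Morgan's: NOT(OR of terms) = AND of negations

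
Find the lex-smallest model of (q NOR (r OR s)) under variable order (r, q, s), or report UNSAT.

r=0, q=0, s=0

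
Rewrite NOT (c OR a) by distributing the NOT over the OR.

NOT c AND NOT a
De Morgan's: NOT(OR of terms) = AND of negations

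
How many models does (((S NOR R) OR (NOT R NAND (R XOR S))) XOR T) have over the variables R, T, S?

Satisfying assignments: (0,0,0), (0,1,1), (1,0,0), (1,0,1)
Count: 4 out of 8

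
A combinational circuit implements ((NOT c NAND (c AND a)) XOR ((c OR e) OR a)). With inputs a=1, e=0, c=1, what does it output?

Substituting: ((NOT 1 NAND (1 AND 1)) XOR ((1 OR 0) OR 1))
= 0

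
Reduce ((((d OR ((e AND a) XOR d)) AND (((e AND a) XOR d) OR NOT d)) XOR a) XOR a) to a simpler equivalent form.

By XOR self-cancellation ((E XOR v) XOR v = E) then distribution ((E OR v) AND (E OR NOT v) = E):
= ((e AND a) XOR d)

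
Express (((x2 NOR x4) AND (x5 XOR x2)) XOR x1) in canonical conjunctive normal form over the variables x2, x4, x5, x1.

(x2 OR x4 OR x5 OR x1) AND (x2 OR x4 OR NOT x5 OR NOT x1) AND (x2 OR NOT x4 OR x5 OR x1) AND (x2 OR NOT x4 OR NOT x5 OR x1) AND (NOT x2 OR x4 OR x5 OR x1) AND (NOT x2 OR x4 OR NOT x5 OR x1) AND (NOT x2 OR NOT x4 OR x5 OR x1) AND (NOT x2 OR NOT x4 OR NOT x5 OR x1)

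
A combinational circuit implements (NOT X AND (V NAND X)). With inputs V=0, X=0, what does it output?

Substituting: (NOT 0 AND (0 NAND 0))
= 1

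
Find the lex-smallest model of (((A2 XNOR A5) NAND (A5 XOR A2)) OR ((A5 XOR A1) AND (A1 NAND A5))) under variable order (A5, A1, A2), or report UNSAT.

A5=0, A1=0, A2=0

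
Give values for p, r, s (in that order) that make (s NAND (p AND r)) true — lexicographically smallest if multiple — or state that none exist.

p=0, r=0, s=0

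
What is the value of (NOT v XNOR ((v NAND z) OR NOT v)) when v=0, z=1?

Substituting: (NOT 0 XNOR ((0 NAND 1) OR NOT 0))
= 1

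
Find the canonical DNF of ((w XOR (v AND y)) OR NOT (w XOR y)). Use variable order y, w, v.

(NOT y AND NOT w AND NOT v) OR (NOT y AND NOT w AND v) OR (NOT y AND w AND NOT v) OR (NOT y AND w AND v) OR (y AND NOT w AND v) OR (y AND w AND NOT v) OR (y AND w AND v)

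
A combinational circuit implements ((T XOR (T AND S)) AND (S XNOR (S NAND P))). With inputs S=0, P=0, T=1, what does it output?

Substituting: ((1 XOR (1 AND 0)) AND (0 XNOR (0 NAND 0)))
= 0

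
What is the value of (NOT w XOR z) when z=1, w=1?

Substituting: (NOT 1 XOR 1)
= 1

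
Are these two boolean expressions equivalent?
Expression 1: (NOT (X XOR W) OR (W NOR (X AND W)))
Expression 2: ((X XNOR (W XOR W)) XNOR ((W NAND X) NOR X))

No. Counterexample: with W=0, X=0, Expression 1 = 1 but Expression 2 = 0.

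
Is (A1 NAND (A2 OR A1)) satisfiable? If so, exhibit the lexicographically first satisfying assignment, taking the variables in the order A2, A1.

A2=0, A1=0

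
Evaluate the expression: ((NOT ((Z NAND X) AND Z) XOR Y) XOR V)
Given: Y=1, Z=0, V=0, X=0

Substituting: ((NOT ((0 NAND 0) AND 0) XOR 1) XOR 0)
= 0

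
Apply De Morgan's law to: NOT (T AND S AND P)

NOT T OR NOT S OR NOT P
De Morgan's: NOT(AND of terms) = OR of negations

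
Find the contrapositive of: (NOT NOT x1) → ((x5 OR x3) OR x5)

Contrapositive: NOT ((x5 OR x3) OR x5) → NOT x1
Note: A statement and its contrapositive are logically equivalent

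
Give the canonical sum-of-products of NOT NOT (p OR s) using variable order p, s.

Σm(1, 2, 3) = (NOT p AND s) OR (p AND NOT s) OR (p AND s)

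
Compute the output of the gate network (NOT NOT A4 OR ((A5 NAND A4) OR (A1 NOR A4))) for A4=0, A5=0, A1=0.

Substituting: (NOT NOT 0 OR ((0 NAND 0) OR (0 NOR 0)))
= 1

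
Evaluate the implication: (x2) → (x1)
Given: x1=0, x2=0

Antecedent (x2) = 0; consequent (x1) = 0.
0 → 0 = 1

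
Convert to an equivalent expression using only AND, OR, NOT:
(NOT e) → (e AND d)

e OR (e AND d)
(Implication elimination: A → B = NOT A OR B)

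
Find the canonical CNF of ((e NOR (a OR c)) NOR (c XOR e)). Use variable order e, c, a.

(e OR c OR a) AND (e OR NOT c OR a) AND (e OR NOT c OR NOT a) AND (NOT e OR c OR a) AND (NOT e OR c OR NOT a)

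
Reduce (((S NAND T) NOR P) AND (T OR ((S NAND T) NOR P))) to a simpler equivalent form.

By absorption (E AND (E OR v) = E):
= ((S NAND T) NOR P)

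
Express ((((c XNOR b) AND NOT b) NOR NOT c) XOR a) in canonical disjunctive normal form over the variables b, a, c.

(NOT b AND NOT a AND c) OR (NOT b AND a AND NOT c) OR (b AND NOT a AND c) OR (b AND a AND NOT c)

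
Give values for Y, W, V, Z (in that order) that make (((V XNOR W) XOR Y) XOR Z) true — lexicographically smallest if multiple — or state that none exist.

Y=0, W=0, V=0, Z=0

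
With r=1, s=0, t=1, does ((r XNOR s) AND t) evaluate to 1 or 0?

Substituting: ((1 XNOR 0) AND 1)
= 0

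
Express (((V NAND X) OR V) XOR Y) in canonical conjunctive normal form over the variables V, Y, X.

(V OR NOT Y OR X) AND (V OR NOT Y OR NOT X) AND (NOT V OR NOT Y OR X) AND (NOT V OR NOT Y OR NOT X)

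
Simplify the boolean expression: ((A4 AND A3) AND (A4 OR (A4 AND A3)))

By absorption (E AND (E OR v) = E):
= (A4 AND A3)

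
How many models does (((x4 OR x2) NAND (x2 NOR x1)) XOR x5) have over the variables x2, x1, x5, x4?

Satisfying assignments: (0,0,0,0), (0,0,1,1), (0,1,0,0), (0,1,0,1), (1,0,0,0), (1,0,0,1), (1,1,0,0), (1,1,0,1)
Count: 8 out of 16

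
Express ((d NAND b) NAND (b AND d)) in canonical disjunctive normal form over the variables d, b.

(NOT d AND NOT b) OR (NOT d AND b) OR (d AND NOT b) OR (d AND b)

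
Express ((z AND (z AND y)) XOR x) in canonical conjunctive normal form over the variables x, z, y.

(x OR z OR y) AND (x OR z OR NOT y) AND (x OR NOT z OR y) AND (NOT x OR NOT z OR NOT y)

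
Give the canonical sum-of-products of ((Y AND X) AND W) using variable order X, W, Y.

Σm(7) = (X AND W AND Y)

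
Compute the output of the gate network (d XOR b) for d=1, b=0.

Substituting: (1 XOR 0)
= 1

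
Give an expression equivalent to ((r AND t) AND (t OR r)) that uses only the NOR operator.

((((r NOR r) NOR (t NOR t)) NOR ((r NOR r) NOR (t NOR t))) NOR (((t NOR r) NOR (t NOR r)) NOR ((t NOR r) NOR (t NOR r))))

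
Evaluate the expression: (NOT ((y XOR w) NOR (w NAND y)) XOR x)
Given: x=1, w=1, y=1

Substituting: (NOT ((1 XOR 1) NOR (1 NAND 1)) XOR 1)
= 1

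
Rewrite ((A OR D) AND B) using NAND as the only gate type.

((((A NAND A) NAND (D NAND D)) NAND B) NAND (((A NAND A) NAND (D NAND D)) NAND B))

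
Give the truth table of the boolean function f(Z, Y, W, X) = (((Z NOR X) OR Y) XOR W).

Z | Y | W | X | Output
----------------------
0 | 0 | 0 | 0 | 1
0 | 0 | 0 | 1 | 0
0 | 0 | 1 | 0 | 0
0 | 0 | 1 | 1 | 1
0 | 1 | 0 | 0 | 1
0 | 1 | 0 | 1 | 1
0 | 1 | 1 | 0 | 0
0 | 1 | 1 | 1 | 0
1 | 0 | 0 | 0 | 0
1 | 0 | 0 | 1 | 0
1 | 0 | 1 | 0 | 1
1 | 0 | 1 | 1 | 1
1 | 1 | 0 | 0 | 1
1 | 1 | 0 | 1 | 1
1 | 1 | 1 | 0 | 0
1 | 1 | 1 | 1 | 0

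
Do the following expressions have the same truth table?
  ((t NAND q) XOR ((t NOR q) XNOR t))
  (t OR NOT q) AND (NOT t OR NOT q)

Yes, they are equivalent — the two output columns agree on all 4 assignments:
t | q | Expression 1 | Expression 2
-----------------------------------
0 | 0 | 1 | 1
0 | 1 | 0 | 0
1 | 0 | 1 | 1
1 | 1 | 0 | 0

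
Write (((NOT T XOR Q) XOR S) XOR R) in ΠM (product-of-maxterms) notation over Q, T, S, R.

ΠM(1, 2, 4, 7, 8, 11, 13, 14) = (Q OR T OR S OR NOT R) AND (Q OR T OR NOT S OR R) AND (Q OR NOT T OR S OR R) AND (Q OR NOT T OR NOT S OR NOT R) AND (NOT Q OR T OR S OR R) AND (NOT Q OR T OR NOT S OR NOT R) AND (NOT Q OR NOT T OR S OR NOT R) AND (NOT Q OR NOT T OR NOT S OR R)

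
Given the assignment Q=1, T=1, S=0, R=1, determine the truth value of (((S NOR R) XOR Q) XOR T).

Substituting: (((0 NOR 1) XOR 1) XOR 1)
= 0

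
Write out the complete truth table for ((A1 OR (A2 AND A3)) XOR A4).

A2 | A3 | A4 | A1 | Output
--------------------------
0 | 0 | 0 | 0 | 0
0 | 0 | 0 | 1 | 1
0 | 0 | 1 | 0 | 1
0 | 0 | 1 | 1 | 0
0 | 1 | 0 | 0 | 0
0 | 1 | 0 | 1 | 1
0 | 1 | 1 | 0 | 1
0 | 1 | 1 | 1 | 0
1 | 0 | 0 | 0 | 0
1 | 0 | 0 | 1 | 1
1 | 0 | 1 | 0 | 1
1 | 0 | 1 | 1 | 0
1 | 1 | 0 | 0 | 1
1 | 1 | 0 | 1 | 1
1 | 1 | 1 | 0 | 0
1 | 1 | 1 | 1 | 0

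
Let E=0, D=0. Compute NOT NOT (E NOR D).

Substituting: NOT NOT (0 NOR 0)
= 1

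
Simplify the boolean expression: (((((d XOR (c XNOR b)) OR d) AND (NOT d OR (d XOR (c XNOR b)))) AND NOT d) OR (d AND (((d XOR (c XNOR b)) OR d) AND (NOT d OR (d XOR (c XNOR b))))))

By distribution ((E AND v) OR (E AND NOT v) = E) then distribution ((E OR v) AND (E OR NOT v) = E):
= (d XOR (c XNOR b))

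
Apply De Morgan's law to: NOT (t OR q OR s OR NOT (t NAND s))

NOT t AND NOT q AND NOT s AND (t NAND s)
De Morgan's: NOT(OR of terms) = AND of negations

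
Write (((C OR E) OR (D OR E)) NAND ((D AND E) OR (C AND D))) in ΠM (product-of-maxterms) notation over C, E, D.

ΠM(3, 5, 7) = (C OR NOT E OR NOT D) AND (NOT C OR E OR NOT D) AND (NOT C OR NOT E OR NOT D)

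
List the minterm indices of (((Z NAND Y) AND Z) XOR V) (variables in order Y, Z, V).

Σm(1, 2, 5, 7) = (NOT Y AND NOT Z AND V) OR (NOT Y AND Z AND NOT V) OR (Y AND NOT Z AND V) OR (Y AND Z AND V)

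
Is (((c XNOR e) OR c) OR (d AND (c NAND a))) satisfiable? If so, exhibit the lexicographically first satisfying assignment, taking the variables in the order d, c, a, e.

d=0, c=0, a=0, e=0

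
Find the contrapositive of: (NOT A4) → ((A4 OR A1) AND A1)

Contrapositive: NOT ((A4 OR A1) AND A1) → A4
Note: A statement and its contrapositive are logically equivalent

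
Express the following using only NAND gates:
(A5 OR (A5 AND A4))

((A5 NAND A5) NAND (((A5 NAND A4) NAND (A5 NAND A4)) NAND ((A5 NAND A4) NAND (A5 NAND A4))))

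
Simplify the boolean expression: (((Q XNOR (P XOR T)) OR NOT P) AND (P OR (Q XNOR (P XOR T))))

By distribution ((E OR v) AND (E OR NOT v) = E):
= (Q XNOR (P XOR T))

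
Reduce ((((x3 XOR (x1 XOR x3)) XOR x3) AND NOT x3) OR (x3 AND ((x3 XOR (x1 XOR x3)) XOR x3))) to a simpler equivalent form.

By distribution ((E AND v) OR (E AND NOT v) = E) then XOR self-cancellation ((E XOR v) XOR v = E):
= (x1 XOR x3)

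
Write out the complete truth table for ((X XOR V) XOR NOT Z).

Z | X | V | Output
------------------
0 | 0 | 0 | 1
0 | 0 | 1 | 0
0 | 1 | 0 | 0
0 | 1 | 1 | 1
1 | 0 | 0 | 0
1 | 0 | 1 | 1
1 | 1 | 0 | 1
1 | 1 | 1 | 0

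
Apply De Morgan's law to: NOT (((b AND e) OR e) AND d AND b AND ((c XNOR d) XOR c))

NOT ((b AND e) OR e) OR NOT d OR NOT b OR NOT ((c XNOR d) XOR c)
De Morgan's: NOT(AND of terms) = OR of negations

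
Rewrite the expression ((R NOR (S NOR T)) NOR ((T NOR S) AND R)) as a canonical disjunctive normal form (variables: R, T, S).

(NOT R AND NOT T AND NOT S) OR (R AND NOT T AND S) OR (R AND T AND NOT S) OR (R AND T AND S)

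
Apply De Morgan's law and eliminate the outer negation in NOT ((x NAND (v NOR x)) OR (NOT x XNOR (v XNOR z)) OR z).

NOT (x NAND (v NOR x)) AND NOT (NOT x XNOR (v XNOR z)) AND NOT z
De Morgan's: NOT(OR of terms) = AND of negations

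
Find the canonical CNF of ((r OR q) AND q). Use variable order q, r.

(q OR r) AND (q OR NOT r)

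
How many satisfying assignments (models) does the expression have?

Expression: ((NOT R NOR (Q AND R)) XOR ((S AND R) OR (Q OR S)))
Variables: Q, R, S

Satisfying assignments: (0,0,1), (0,1,0), (1,0,0), (1,0,1), (1,1,0), (1,1,1)
Count: 6 out of 8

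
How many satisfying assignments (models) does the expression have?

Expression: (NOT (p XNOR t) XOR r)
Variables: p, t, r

Satisfying assignments: (0,0,1), (0,1,0), (1,0,0), (1,1,1)
Count: 4 out of 8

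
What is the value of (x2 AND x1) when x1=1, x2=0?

Substituting: (0 AND 1)
= 0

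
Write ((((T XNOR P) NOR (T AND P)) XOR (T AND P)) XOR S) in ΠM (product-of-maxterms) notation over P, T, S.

ΠM(0, 3, 5, 7) = (P OR T OR S) AND (P OR NOT T OR NOT S) AND (NOT P OR T OR NOT S) AND (NOT P OR NOT T OR NOT S)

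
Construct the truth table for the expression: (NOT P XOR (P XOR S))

P | S | Output
--------------
0 | 0 | 1
0 | 1 | 0
1 | 0 | 1
1 | 1 | 0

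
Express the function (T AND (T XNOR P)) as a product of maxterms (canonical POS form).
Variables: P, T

ΠM(0, 1, 2) = (P OR T) AND (P OR NOT T) AND (NOT P OR T)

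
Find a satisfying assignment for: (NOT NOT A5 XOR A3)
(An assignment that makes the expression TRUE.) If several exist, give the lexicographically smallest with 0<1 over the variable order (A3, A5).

A3=0, A5=1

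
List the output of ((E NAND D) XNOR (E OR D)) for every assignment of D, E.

D | E | Output
--------------
0 | 0 | 0
0 | 1 | 1
1 | 0 | 1
1 | 1 | 0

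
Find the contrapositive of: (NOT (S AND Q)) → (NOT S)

Contrapositive: S → (S AND Q)
Note: A statement and its contrapositive are logically equivalent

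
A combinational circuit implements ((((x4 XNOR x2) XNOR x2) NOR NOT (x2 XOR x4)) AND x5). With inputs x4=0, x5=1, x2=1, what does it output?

Substituting: ((((0 XNOR 1) XNOR 1) NOR NOT (1 XOR 0)) AND 1)
= 1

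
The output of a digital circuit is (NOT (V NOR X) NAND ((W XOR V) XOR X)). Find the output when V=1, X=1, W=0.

Substituting: (NOT (1 NOR 1) NAND ((0 XOR 1) XOR 1))
= 1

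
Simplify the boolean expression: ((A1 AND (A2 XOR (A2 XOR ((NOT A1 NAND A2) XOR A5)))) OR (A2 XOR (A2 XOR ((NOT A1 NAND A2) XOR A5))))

By absorption (E OR (E AND v) = E) then XOR self-cancellation ((E XOR v) XOR v = E):
= ((NOT A1 NAND A2) XOR A5)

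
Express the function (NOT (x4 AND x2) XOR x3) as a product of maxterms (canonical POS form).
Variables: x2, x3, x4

ΠM(2, 3, 5, 6) = (x2 OR NOT x3 OR x4) AND (x2 OR NOT x3 OR NOT x4) AND (NOT x2 OR x3 OR NOT x4) AND (NOT x2 OR NOT x3 OR x4)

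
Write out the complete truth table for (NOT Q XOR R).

Q | R | Output
--------------
0 | 0 | 1
0 | 1 | 0
1 | 0 | 0
1 | 1 | 1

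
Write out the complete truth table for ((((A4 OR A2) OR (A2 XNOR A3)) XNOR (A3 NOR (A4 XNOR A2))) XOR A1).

A2 | A1 | A4 | A3 | Output
--------------------------
0 | 0 | 0 | 0 | 0
0 | 0 | 0 | 1 | 1
0 | 0 | 1 | 0 | 1
0 | 0 | 1 | 1 | 0
0 | 1 | 0 | 0 | 1
0 | 1 | 0 | 1 | 0
0 | 1 | 1 | 0 | 0
0 | 1 | 1 | 1 | 1
1 | 0 | 0 | 0 | 1
1 | 0 | 0 | 1 | 0
1 | 0 | 1 | 0 | 0
1 | 0 | 1 | 1 | 0
1 | 1 | 0 | 0 | 0
1 | 1 | 0 | 1 | 1
1 | 1 | 1 | 0 | 1
1 | 1 | 1 | 1 | 1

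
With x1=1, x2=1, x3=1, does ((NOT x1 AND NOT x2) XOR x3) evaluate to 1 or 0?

Substituting: ((NOT 1 AND NOT 1) XOR 1)
= 1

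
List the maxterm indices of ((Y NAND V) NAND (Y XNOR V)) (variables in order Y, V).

ΠM(0) = (Y OR V)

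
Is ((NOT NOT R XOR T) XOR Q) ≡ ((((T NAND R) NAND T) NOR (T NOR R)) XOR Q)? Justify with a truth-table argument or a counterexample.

No. Counterexample: with T=0, R=1, Q=0, Expression 1 = 1 but Expression 2 = 0.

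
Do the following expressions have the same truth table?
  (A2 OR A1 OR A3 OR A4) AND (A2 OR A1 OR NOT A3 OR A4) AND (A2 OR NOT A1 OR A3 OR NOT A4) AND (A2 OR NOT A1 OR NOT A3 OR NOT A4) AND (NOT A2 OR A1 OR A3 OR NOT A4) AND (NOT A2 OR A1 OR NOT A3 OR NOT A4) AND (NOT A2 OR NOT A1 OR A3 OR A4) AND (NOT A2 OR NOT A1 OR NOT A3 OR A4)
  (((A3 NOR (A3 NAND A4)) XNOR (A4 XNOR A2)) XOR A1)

Yes, they are equivalent — the two output columns agree on all 16 assignments:
A2 | A1 | A3 | A4 | Expression 1 | Expression 2
-----------------------------------------------
0 | 0 | 0 | 0 | 0 | 0
0 | 0 | 0 | 1 | 1 | 1
0 | 0 | 1 | 0 | 0 | 0
0 | 0 | 1 | 1 | 1 | 1
0 | 1 | 0 | 0 | 1 | 1
0 | 1 | 0 | 1 | 0 | 0
0 | 1 | 1 | 0 | 1 | 1
0 | 1 | 1 | 1 | 0 | 0
1 | 0 | 0 | 0 | 1 | 1
1 | 0 | 0 | 1 | 0 | 0
1 | 0 | 1 | 0 | 1 | 1
1 | 0 | 1 | 1 | 0 | 0
1 | 1 | 0 | 0 | 0 | 0
1 | 1 | 0 | 1 | 1 | 1
1 | 1 | 1 | 0 | 0 | 0
1 | 1 | 1 | 1 | 1 | 1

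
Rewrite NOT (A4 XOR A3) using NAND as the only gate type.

(((A4 NAND (A4 NAND A3)) NAND (A3 NAND (A4 NAND A3))) NAND ((A4 NAND (A4 NAND A3)) NAND (A3 NAND (A4 NAND A3))))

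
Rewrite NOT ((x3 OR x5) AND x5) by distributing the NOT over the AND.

NOT (x3 OR x5) OR NOT x5
De Morgan's: NOT(AND of terms) = OR of negations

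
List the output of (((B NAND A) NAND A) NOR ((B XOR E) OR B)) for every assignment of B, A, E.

B | A | E | Output
------------------
0 | 0 | 0 | 0
0 | 0 | 1 | 0
0 | 1 | 0 | 1
0 | 1 | 1 | 0
1 | 0 | 0 | 0
1 | 0 | 1 | 0
1 | 1 | 0 | 0
1 | 1 | 1 | 0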